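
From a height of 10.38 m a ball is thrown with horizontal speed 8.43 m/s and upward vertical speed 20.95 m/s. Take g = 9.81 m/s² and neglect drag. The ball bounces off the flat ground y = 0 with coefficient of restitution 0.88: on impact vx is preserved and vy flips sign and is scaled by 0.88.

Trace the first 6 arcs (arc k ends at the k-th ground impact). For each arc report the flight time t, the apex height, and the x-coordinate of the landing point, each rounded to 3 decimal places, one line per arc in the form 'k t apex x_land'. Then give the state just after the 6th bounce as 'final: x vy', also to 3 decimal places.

Arc 1: start y=10.380, vy=20.950 → t=4.720, apex=32.750, x_land=39.786, impact vy=-25.349
  bounce: vy ← 0.88·25.349 = 22.307
Arc 2: start y=0.000, vy=22.307 → t=4.548, apex=25.362, x_land=78.124, impact vy=-22.307
  bounce: vy ← 0.88·22.307 = 19.630
Arc 3: start y=0.000, vy=19.630 → t=4.002, apex=19.640, x_land=111.861, impact vy=-19.630
  bounce: vy ← 0.88·19.630 = 17.274
Arc 4: start y=0.000, vy=17.274 → t=3.522, apex=15.209, x_land=141.550, impact vy=-17.274
  bounce: vy ← 0.88·17.274 = 15.202
Arc 5: start y=0.000, vy=15.202 → t=3.099, apex=11.778, x_land=167.676, impact vy=-15.202
  bounce: vy ← 0.88·15.202 = 13.377
Arc 6: start y=0.000, vy=13.377 → t=2.727, apex=9.121, x_land=190.667, impact vy=-13.377
  bounce: vy ← 0.88·13.377 = 11.772

1 4.720 32.750 39.786
2 4.548 25.362 78.124
3 4.002 19.640 111.861
4 3.522 15.209 141.550
5 3.099 11.778 167.676
6 2.727 9.121 190.667
final: 190.667 11.772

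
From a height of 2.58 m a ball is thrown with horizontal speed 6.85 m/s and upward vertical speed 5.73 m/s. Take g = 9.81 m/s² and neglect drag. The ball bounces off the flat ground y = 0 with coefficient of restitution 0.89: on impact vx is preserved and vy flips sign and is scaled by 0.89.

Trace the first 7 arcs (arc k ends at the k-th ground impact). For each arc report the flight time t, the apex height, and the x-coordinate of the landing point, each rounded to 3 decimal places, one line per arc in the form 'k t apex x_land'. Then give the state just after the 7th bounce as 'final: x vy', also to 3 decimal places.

Arc 1: start y=2.580, vy=5.730 → t=1.515, apex=4.253, x_land=10.380, impact vy=-9.135
  bounce: vy ← 0.89·9.135 = 8.130
Arc 2: start y=0.000, vy=8.130 → t=1.658, apex=3.369, x_land=21.734, impact vy=-8.130
  bounce: vy ← 0.89·8.130 = 7.236
Arc 3: start y=0.000, vy=7.236 → t=1.475, apex=2.669, x_land=31.840, impact vy=-7.236
  bounce: vy ← 0.89·7.236 = 6.440
Arc 4: start y=0.000, vy=6.440 → t=1.313, apex=2.114, x_land=40.833, impact vy=-6.440
  bounce: vy ← 0.89·6.440 = 5.732
Arc 5: start y=0.000, vy=5.732 → t=1.169, apex=1.674, x_land=48.838, impact vy=-5.732
  bounce: vy ← 0.89·5.732 = 5.101
Arc 6: start y=0.000, vy=5.101 → t=1.040, apex=1.326, x_land=55.962, impact vy=-5.101
  bounce: vy ← 0.89·5.101 = 4.540
Arc 7: start y=0.000, vy=4.540 → t=0.926, apex=1.051, x_land=62.302, impact vy=-4.540
  bounce: vy ← 0.89·4.540 = 4.041

1 1.515 4.253 10.380
2 1.658 3.369 21.734
3 1.475 2.669 31.840
4 1.313 2.114 40.833
5 1.169 1.674 48.838
6 1.040 1.326 55.962
7 0.926 1.051 62.302
final: 62.302 4.041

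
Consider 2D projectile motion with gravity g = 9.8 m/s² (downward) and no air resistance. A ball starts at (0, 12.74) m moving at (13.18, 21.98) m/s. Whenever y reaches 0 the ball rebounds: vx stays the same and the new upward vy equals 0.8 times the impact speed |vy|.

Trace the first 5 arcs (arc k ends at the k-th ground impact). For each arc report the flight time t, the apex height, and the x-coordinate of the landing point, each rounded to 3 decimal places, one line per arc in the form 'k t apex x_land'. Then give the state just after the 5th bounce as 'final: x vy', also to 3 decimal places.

Arc 1: start y=12.740, vy=21.980 → t=5.005, apex=37.389, x_land=65.968, impact vy=-27.071
  bounce: vy ← 0.8·27.071 = 21.657
Arc 2: start y=0.000, vy=21.657 → t=4.420, apex=23.929, x_land=124.220, impact vy=-21.657
  bounce: vy ← 0.8·21.657 = 17.325
Arc 3: start y=0.000, vy=17.325 → t=3.536, apex=15.315, x_land=170.821, impact vy=-17.325
  bounce: vy ← 0.8·17.325 = 13.860
Arc 4: start y=0.000, vy=13.860 → t=2.829, apex=9.801, x_land=208.103, impact vy=-13.860
  bounce: vy ← 0.8·13.860 = 11.088
Arc 5: start y=0.000, vy=11.088 → t=2.263, apex=6.273, x_land=237.928, impact vy=-11.088
  bounce: vy ← 0.8·11.088 = 8.871

1 5.005 37.389 65.968
2 4.420 23.929 124.220
3 3.536 15.315 170.821
4 2.829 9.801 208.103
5 2.263 6.273 237.928
final: 237.928 8.871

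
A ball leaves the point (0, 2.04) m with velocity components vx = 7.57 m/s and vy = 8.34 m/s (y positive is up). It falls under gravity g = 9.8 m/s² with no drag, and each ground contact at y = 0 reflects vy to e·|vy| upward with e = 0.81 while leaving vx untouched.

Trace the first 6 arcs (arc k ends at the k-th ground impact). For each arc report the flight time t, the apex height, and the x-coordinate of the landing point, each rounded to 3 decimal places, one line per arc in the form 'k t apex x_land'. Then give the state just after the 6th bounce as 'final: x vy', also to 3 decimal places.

1 1.919 5.589 14.527
2 1.730 3.667 27.624
3 1.401 2.406 38.232
4 1.135 1.578 46.825
5 0.919 1.036 53.785
6 0.745 0.679 59.423
final: 59.423 2.956

Arc 1: start y=2.040, vy=8.340 → t=1.919, apex=5.589, x_land=14.527, impact vy=-10.466
  bounce: vy ← 0.81·10.466 = 8.478
Arc 2: start y=0.000, vy=8.478 → t=1.730, apex=3.667, x_land=27.624, impact vy=-8.478
  bounce: vy ← 0.81·8.478 = 6.867
Arc 3: start y=0.000, vy=6.867 → t=1.401, apex=2.406, x_land=38.232, impact vy=-6.867
  bounce: vy ← 0.81·6.867 = 5.562
Arc 4: start y=0.000, vy=5.562 → t=1.135, apex=1.578, x_land=46.825, impact vy=-5.562
  bounce: vy ← 0.81·5.562 = 4.505
Arc 5: start y=0.000, vy=4.505 → t=0.919, apex=1.036, x_land=53.785, impact vy=-4.505
  bounce: vy ← 0.81·4.505 = 3.649
Arc 6: start y=0.000, vy=3.649 → t=0.745, apex=0.679, x_land=59.423, impact vy=-3.649
  bounce: vy ← 0.81·3.649 = 2.956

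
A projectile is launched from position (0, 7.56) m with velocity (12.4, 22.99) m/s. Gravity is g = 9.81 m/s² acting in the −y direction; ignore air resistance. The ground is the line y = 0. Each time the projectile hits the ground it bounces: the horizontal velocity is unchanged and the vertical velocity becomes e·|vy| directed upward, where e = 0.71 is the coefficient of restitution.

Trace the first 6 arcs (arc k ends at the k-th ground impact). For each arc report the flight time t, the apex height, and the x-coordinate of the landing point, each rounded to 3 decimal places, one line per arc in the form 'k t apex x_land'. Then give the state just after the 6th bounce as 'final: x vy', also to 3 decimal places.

1 4.996 34.499 61.945
2 3.766 17.391 108.643
3 2.674 8.767 141.798
4 1.898 4.419 165.338
5 1.348 2.228 182.051
6 0.957 1.123 193.918
final: 193.918 3.333

Arc 1: start y=7.560, vy=22.990 → t=4.996, apex=34.499, x_land=61.945, impact vy=-26.017
  bounce: vy ← 0.71·26.017 = 18.472
Arc 2: start y=0.000, vy=18.472 → t=3.766, apex=17.391, x_land=108.643, impact vy=-18.472
  bounce: vy ← 0.71·18.472 = 13.115
Arc 3: start y=0.000, vy=13.115 → t=2.674, apex=8.767, x_land=141.798, impact vy=-13.115
  bounce: vy ← 0.71·13.115 = 9.312
Arc 4: start y=0.000, vy=9.312 → t=1.898, apex=4.419, x_land=165.338, impact vy=-9.312
  bounce: vy ← 0.71·9.312 = 6.611
Arc 5: start y=0.000, vy=6.611 → t=1.348, apex=2.228, x_land=182.051, impact vy=-6.611
  bounce: vy ← 0.71·6.611 = 4.694
Arc 6: start y=0.000, vy=4.694 → t=0.957, apex=1.123, x_land=193.918, impact vy=-4.694
  bounce: vy ← 0.71·4.694 = 3.333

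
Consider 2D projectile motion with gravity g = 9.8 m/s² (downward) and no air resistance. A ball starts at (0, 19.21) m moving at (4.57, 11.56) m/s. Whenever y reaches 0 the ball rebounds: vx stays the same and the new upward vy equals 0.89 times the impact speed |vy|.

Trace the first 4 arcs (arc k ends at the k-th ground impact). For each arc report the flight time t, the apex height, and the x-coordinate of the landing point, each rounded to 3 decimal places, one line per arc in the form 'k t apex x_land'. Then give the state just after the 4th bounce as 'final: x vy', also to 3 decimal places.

Arc 1: start y=19.210, vy=11.560 → t=3.484, apex=26.028, x_land=15.923, impact vy=-22.586
  bounce: vy ← 0.89·22.586 = 20.102
Arc 2: start y=0.000, vy=20.102 → t=4.102, apex=20.617, x_land=34.672, impact vy=-20.102
  bounce: vy ← 0.89·20.102 = 17.891
Arc 3: start y=0.000, vy=17.891 → t=3.651, apex=16.331, x_land=51.357, impact vy=-17.891
  bounce: vy ← 0.89·17.891 = 15.923
Arc 4: start y=0.000, vy=15.923 → t=3.250, apex=12.935, x_land=66.208, impact vy=-15.923
  bounce: vy ← 0.89·15.923 = 14.171

1 3.484 26.028 15.923
2 4.102 20.617 34.672
3 3.651 16.331 51.357
4 3.250 12.935 66.208
final: 66.208 14.171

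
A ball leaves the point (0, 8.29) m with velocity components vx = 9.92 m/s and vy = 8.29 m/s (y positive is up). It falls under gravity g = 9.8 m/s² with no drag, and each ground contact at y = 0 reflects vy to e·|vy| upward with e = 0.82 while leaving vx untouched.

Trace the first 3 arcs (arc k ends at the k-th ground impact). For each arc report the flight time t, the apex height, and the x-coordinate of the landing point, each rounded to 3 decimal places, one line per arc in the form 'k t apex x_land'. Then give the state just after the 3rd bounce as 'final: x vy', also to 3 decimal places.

1 2.398 11.796 23.783
2 2.545 7.932 49.026
3 2.087 5.333 69.724
final: 69.724 8.384

Arc 1: start y=8.290, vy=8.290 → t=2.398, apex=11.796, x_land=23.783, impact vy=-15.206
  bounce: vy ← 0.82·15.206 = 12.469
Arc 2: start y=0.000, vy=12.469 → t=2.545, apex=7.932, x_land=49.026, impact vy=-12.469
  bounce: vy ← 0.82·12.469 = 10.224
Arc 3: start y=0.000, vy=10.224 → t=2.087, apex=5.333, x_land=69.724, impact vy=-10.224
  bounce: vy ← 0.82·10.224 = 8.384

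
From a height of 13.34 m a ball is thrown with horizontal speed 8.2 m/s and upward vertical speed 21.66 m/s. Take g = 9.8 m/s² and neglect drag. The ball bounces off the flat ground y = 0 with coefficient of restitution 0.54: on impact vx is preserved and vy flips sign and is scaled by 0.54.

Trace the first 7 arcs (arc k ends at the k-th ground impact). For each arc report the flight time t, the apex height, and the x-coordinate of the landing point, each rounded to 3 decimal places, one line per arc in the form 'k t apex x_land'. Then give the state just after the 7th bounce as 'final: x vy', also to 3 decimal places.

1 4.968 37.277 40.741
2 2.979 10.870 65.167
3 1.609 3.170 78.357
4 0.869 0.924 85.480
5 0.469 0.270 89.326
6 0.253 0.079 91.403
7 0.137 0.023 92.525
final: 92.525 0.362

Arc 1: start y=13.340, vy=21.660 → t=4.968, apex=37.277, x_land=40.741, impact vy=-27.030
  bounce: vy ← 0.54·27.030 = 14.596
Arc 2: start y=0.000, vy=14.596 → t=2.979, apex=10.870, x_land=65.167, impact vy=-14.596
  bounce: vy ← 0.54·14.596 = 7.882
Arc 3: start y=0.000, vy=7.882 → t=1.609, apex=3.170, x_land=78.357, impact vy=-7.882
  bounce: vy ← 0.54·7.882 = 4.256
Arc 4: start y=0.000, vy=4.256 → t=0.869, apex=0.924, x_land=85.480, impact vy=-4.256
  bounce: vy ← 0.54·4.256 = 2.298
Arc 5: start y=0.000, vy=2.298 → t=0.469, apex=0.270, x_land=89.326, impact vy=-2.298
  bounce: vy ← 0.54·2.298 = 1.241
Arc 6: start y=0.000, vy=1.241 → t=0.253, apex=0.079, x_land=91.403, impact vy=-1.241
  bounce: vy ← 0.54·1.241 = 0.670
Arc 7: start y=0.000, vy=0.670 → t=0.137, apex=0.023, x_land=92.525, impact vy=-0.670
  bounce: vy ← 0.54·0.670 = 0.362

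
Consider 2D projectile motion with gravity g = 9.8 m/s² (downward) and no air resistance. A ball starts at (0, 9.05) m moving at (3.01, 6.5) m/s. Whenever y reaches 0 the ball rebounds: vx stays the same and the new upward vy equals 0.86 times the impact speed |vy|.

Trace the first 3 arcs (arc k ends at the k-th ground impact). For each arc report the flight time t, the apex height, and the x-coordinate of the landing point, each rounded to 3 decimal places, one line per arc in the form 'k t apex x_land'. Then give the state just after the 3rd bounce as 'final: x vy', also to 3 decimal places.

Arc 1: start y=9.050, vy=6.500 → t=2.176, apex=11.206, x_land=6.548, impact vy=-14.820
  bounce: vy ← 0.86·14.820 = 12.745
Arc 2: start y=0.000, vy=12.745 → t=2.601, apex=8.288, x_land=14.377, impact vy=-12.745
  bounce: vy ← 0.86·12.745 = 10.961
Arc 3: start y=0.000, vy=10.961 → t=2.237, apex=6.130, x_land=21.110, impact vy=-10.961
  bounce: vy ← 0.86·10.961 = 9.426

1 2.176 11.206 6.548
2 2.601 8.288 14.377
3 2.237 6.130 21.110
final: 21.110 9.426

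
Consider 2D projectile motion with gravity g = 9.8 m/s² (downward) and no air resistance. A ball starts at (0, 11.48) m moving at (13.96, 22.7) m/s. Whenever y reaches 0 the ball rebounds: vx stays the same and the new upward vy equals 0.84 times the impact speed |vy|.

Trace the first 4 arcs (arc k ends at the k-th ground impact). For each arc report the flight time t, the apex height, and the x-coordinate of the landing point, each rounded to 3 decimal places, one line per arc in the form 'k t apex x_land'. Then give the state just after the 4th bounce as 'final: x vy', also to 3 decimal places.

1 5.093 37.770 71.094
2 4.664 26.651 136.208
3 3.918 18.805 190.903
4 3.291 13.269 236.847
final: 236.847 13.546

Arc 1: start y=11.480, vy=22.700 → t=5.093, apex=37.770, x_land=71.094, impact vy=-27.208
  bounce: vy ← 0.84·27.208 = 22.855
Arc 2: start y=0.000, vy=22.855 → t=4.664, apex=26.651, x_land=136.208, impact vy=-22.855
  bounce: vy ← 0.84·22.855 = 19.198
Arc 3: start y=0.000, vy=19.198 → t=3.918, apex=18.805, x_land=190.903, impact vy=-19.198
  bounce: vy ← 0.84·19.198 = 16.127
Arc 4: start y=0.000, vy=16.127 → t=3.291, apex=13.269, x_land=236.847, impact vy=-16.127
  bounce: vy ← 0.84·16.127 = 13.546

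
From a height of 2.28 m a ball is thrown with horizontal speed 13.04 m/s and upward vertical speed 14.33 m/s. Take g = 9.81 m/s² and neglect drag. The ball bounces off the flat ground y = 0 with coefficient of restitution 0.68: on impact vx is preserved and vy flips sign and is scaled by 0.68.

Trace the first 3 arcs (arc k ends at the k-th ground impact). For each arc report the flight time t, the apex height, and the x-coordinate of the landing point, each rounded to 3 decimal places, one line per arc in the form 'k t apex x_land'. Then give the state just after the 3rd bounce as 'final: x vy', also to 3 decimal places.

1 3.073 12.746 40.069
2 2.192 5.894 68.657
3 1.491 2.725 88.098
final: 88.098 4.972

Arc 1: start y=2.280, vy=14.330 → t=3.073, apex=12.746, x_land=40.069, impact vy=-15.814
  bounce: vy ← 0.68·15.814 = 10.754
Arc 2: start y=0.000, vy=10.754 → t=2.192, apex=5.894, x_land=68.657, impact vy=-10.754
  bounce: vy ← 0.68·10.754 = 7.312
Arc 3: start y=0.000, vy=7.312 → t=1.491, apex=2.725, x_land=88.098, impact vy=-7.312
  bounce: vy ← 0.68·7.312 = 4.972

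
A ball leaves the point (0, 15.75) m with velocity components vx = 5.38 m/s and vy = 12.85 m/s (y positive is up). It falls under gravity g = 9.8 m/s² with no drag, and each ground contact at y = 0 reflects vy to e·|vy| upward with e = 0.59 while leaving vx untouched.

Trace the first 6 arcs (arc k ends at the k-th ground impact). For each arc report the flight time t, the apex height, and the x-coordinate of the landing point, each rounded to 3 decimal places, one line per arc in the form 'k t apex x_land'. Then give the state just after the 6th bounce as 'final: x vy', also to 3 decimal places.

1 3.532 24.175 19.004
2 2.621 8.415 33.105
3 1.546 2.929 41.425
4 0.912 1.020 46.333
5 0.538 0.355 49.229
6 0.318 0.124 50.938
final: 50.938 0.918

Arc 1: start y=15.750, vy=12.850 → t=3.532, apex=24.175, x_land=19.004, impact vy=-21.767
  bounce: vy ← 0.59·21.767 = 12.843
Arc 2: start y=0.000, vy=12.843 → t=2.621, apex=8.415, x_land=33.105, impact vy=-12.843
  bounce: vy ← 0.59·12.843 = 7.577
Arc 3: start y=0.000, vy=7.577 → t=1.546, apex=2.929, x_land=41.425, impact vy=-7.577
  bounce: vy ← 0.59·7.577 = 4.471
Arc 4: start y=0.000, vy=4.471 → t=0.912, apex=1.020, x_land=46.333, impact vy=-4.471
  bounce: vy ← 0.59·4.471 = 2.638
Arc 5: start y=0.000, vy=2.638 → t=0.538, apex=0.355, x_land=49.229, impact vy=-2.638
  bounce: vy ← 0.59·2.638 = 1.556
Arc 6: start y=0.000, vy=1.556 → t=0.318, apex=0.124, x_land=50.938, impact vy=-1.556
  bounce: vy ← 0.59·1.556 = 0.918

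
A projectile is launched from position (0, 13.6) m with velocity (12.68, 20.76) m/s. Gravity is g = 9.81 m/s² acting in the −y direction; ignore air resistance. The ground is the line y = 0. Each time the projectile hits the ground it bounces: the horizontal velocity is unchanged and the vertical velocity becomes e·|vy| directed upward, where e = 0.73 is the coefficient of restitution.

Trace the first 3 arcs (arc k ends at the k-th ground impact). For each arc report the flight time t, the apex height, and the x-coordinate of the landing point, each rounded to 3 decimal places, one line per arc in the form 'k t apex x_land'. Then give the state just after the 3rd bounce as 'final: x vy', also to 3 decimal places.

Arc 1: start y=13.600, vy=20.760 → t=4.809, apex=35.566, x_land=60.978, impact vy=-26.416
  bounce: vy ← 0.73·26.416 = 19.284
Arc 2: start y=0.000, vy=19.284 → t=3.931, apex=18.953, x_land=110.829, impact vy=-19.284
  bounce: vy ← 0.73·19.284 = 14.077
Arc 3: start y=0.000, vy=14.077 → t=2.870, apex=10.100, x_land=147.220, impact vy=-14.077
  bounce: vy ← 0.73·14.077 = 10.276

1 4.809 35.566 60.978
2 3.931 18.953 110.829
3 2.870 10.100 147.220
final: 147.220 10.276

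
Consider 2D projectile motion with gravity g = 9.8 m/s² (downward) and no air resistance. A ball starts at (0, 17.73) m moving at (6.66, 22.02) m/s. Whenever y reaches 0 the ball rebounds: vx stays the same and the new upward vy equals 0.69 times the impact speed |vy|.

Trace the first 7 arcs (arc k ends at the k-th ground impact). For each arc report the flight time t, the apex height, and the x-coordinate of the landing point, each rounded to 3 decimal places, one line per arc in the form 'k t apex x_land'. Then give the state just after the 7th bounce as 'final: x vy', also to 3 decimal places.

Arc 1: start y=17.730, vy=22.020 → t=5.191, apex=42.469, x_land=34.572, impact vy=-28.851
  bounce: vy ← 0.69·28.851 = 19.907
Arc 2: start y=0.000, vy=19.907 → t=4.063, apex=20.219, x_land=61.629, impact vy=-19.907
  bounce: vy ← 0.69·19.907 = 13.736
Arc 3: start y=0.000, vy=13.736 → t=2.803, apex=9.626, x_land=80.299, impact vy=-13.736
  bounce: vy ← 0.69·13.736 = 9.478
Arc 4: start y=0.000, vy=9.478 → t=1.934, apex=4.583, x_land=93.181, impact vy=-9.478
  bounce: vy ← 0.69·9.478 = 6.540
Arc 5: start y=0.000, vy=6.540 → t=1.335, apex=2.182, x_land=102.070, impact vy=-6.540
  bounce: vy ← 0.69·6.540 = 4.512
Arc 6: start y=0.000, vy=4.512 → t=0.921, apex=1.039, x_land=108.203, impact vy=-4.512
  bounce: vy ← 0.69·4.512 = 3.114
Arc 7: start y=0.000, vy=3.114 → t=0.635, apex=0.495, x_land=112.435, impact vy=-3.114
  bounce: vy ← 0.69·3.114 = 2.148

1 5.191 42.469 34.572
2 4.063 20.219 61.629
3 2.803 9.626 80.299
4 1.934 4.583 93.181
5 1.335 2.182 102.070
6 0.921 1.039 108.203
7 0.635 0.495 112.435
final: 112.435 2.148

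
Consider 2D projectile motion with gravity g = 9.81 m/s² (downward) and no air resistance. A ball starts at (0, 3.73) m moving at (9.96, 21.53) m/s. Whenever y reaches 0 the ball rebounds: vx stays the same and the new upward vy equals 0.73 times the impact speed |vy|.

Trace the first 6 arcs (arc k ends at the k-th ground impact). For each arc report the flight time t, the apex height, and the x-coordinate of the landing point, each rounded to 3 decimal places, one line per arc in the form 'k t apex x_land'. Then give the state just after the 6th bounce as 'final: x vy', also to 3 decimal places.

Arc 1: start y=3.730, vy=21.530 → t=4.556, apex=27.356, x_land=45.381, impact vy=-23.167
  bounce: vy ← 0.73·23.167 = 16.912
Arc 2: start y=0.000, vy=16.912 → t=3.448, apex=14.578, x_land=79.722, impact vy=-16.912
  bounce: vy ← 0.73·16.912 = 12.346
Arc 3: start y=0.000, vy=12.346 → t=2.517, apex=7.769, x_land=104.791, impact vy=-12.346
  bounce: vy ← 0.73·12.346 = 9.012
Arc 4: start y=0.000, vy=9.012 → t=1.837, apex=4.140, x_land=123.092, impact vy=-9.012
  bounce: vy ← 0.73·9.012 = 6.579
Arc 5: start y=0.000, vy=6.579 → t=1.341, apex=2.206, x_land=136.451, impact vy=-6.579
  bounce: vy ← 0.73·6.579 = 4.803
Arc 6: start y=0.000, vy=4.803 → t=0.979, apex=1.176, x_land=146.204, impact vy=-4.803
  bounce: vy ← 0.73·4.803 = 3.506

1 4.556 27.356 45.381
2 3.448 14.578 79.722
3 2.517 7.769 104.791
4 1.837 4.140 123.092
5 1.341 2.206 136.451
6 0.979 1.176 146.204
final: 146.204 3.506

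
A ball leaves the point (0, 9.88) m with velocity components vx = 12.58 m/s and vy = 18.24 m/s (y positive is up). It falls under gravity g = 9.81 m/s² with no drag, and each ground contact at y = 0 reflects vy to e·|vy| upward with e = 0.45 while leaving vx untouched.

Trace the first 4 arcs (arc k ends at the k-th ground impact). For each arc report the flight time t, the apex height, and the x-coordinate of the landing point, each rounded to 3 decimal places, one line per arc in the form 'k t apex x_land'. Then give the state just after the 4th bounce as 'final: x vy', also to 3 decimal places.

1 4.198 26.837 52.816
2 2.105 5.435 79.299
3 0.947 1.100 91.217
4 0.426 0.223 96.580
final: 96.580 0.941

Arc 1: start y=9.880, vy=18.240 → t=4.198, apex=26.837, x_land=52.816, impact vy=-22.947
  bounce: vy ← 0.45·22.947 = 10.326
Arc 2: start y=0.000, vy=10.326 → t=2.105, apex=5.435, x_land=79.299, impact vy=-10.326
  bounce: vy ← 0.45·10.326 = 4.647
Arc 3: start y=0.000, vy=4.647 → t=0.947, apex=1.100, x_land=91.217, impact vy=-4.647
  bounce: vy ← 0.45·4.647 = 2.091
Arc 4: start y=0.000, vy=2.091 → t=0.426, apex=0.223, x_land=96.580, impact vy=-2.091
  bounce: vy ← 0.45·2.091 = 0.941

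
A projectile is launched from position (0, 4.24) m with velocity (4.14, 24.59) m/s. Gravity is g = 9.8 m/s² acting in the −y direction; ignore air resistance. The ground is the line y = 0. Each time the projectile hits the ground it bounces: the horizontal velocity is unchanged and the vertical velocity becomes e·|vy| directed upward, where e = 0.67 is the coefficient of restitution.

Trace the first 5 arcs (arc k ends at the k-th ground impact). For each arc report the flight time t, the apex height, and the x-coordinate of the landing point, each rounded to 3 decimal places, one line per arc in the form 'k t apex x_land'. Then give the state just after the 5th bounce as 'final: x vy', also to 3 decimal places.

Arc 1: start y=4.240, vy=24.590 → t=5.185, apex=35.090, x_land=21.467, impact vy=-26.225
  bounce: vy ← 0.67·26.225 = 17.571
Arc 2: start y=0.000, vy=17.571 → t=3.586, apex=15.752, x_land=36.313, impact vy=-17.571
  bounce: vy ← 0.67·17.571 = 11.773
Arc 3: start y=0.000, vy=11.773 → t=2.403, apex=7.071, x_land=46.259, impact vy=-11.773
  bounce: vy ← 0.67·11.773 = 7.888
Arc 4: start y=0.000, vy=7.888 → t=1.610, apex=3.174, x_land=52.924, impact vy=-7.888
  bounce: vy ← 0.67·7.888 = 5.285
Arc 5: start y=0.000, vy=5.285 → t=1.079, apex=1.425, x_land=57.389, impact vy=-5.285
  bounce: vy ← 0.67·5.285 = 3.541

1 5.185 35.090 21.467
2 3.586 15.752 36.313
3 2.403 7.071 46.259
4 1.610 3.174 52.924
5 1.079 1.425 57.389
final: 57.389 3.541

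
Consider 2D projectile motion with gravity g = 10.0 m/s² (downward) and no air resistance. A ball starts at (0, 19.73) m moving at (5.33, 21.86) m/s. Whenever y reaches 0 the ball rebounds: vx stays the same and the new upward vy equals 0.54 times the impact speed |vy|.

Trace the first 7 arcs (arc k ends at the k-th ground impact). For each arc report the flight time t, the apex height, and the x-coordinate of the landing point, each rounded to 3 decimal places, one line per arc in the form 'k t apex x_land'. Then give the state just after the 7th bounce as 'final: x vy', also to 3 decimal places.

Arc 1: start y=19.730, vy=21.860 → t=5.140, apex=43.623, x_land=27.395, impact vy=-29.537
  bounce: vy ← 0.54·29.537 = 15.950
Arc 2: start y=0.000, vy=15.950 → t=3.190, apex=12.720, x_land=44.398, impact vy=-15.950
  bounce: vy ← 0.54·15.950 = 8.613
Arc 3: start y=0.000, vy=8.613 → t=1.723, apex=3.709, x_land=53.579, impact vy=-8.613
  bounce: vy ← 0.54·8.613 = 4.651
Arc 4: start y=0.000, vy=4.651 → t=0.930, apex=1.082, x_land=58.537, impact vy=-4.651
  bounce: vy ← 0.54·4.651 = 2.512
Arc 5: start y=0.000, vy=2.512 → t=0.502, apex=0.315, x_land=61.215, impact vy=-2.512
  bounce: vy ← 0.54·2.512 = 1.356
Arc 6: start y=0.000, vy=1.356 → t=0.271, apex=0.092, x_land=62.661, impact vy=-1.356
  bounce: vy ← 0.54·1.356 = 0.732
Arc 7: start y=0.000, vy=0.732 → t=0.146, apex=0.027, x_land=63.441, impact vy=-0.732
  bounce: vy ← 0.54·0.732 = 0.395

1 5.140 43.623 27.395
2 3.190 12.720 44.398
3 1.723 3.709 53.579
4 0.930 1.082 58.537
5 0.502 0.315 61.215
6 0.271 0.092 62.661
7 0.146 0.027 63.441
final: 63.441 0.395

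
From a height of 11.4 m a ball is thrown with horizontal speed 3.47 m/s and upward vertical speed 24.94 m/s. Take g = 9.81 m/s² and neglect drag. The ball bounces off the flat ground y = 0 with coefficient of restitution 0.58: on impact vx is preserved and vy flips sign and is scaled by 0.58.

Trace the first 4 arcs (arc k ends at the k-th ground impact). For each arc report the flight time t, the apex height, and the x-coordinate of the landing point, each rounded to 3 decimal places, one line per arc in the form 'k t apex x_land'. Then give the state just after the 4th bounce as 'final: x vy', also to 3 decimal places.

Arc 1: start y=11.400, vy=24.940 → t=5.507, apex=43.103, x_land=19.108, impact vy=-29.080
  bounce: vy ← 0.58·29.080 = 16.867
Arc 2: start y=0.000, vy=16.867 → t=3.439, apex=14.500, x_land=31.040, impact vy=-16.867
  bounce: vy ← 0.58·16.867 = 9.783
Arc 3: start y=0.000, vy=9.783 → t=1.994, apex=4.878, x_land=37.961, impact vy=-9.783
  bounce: vy ← 0.58·9.783 = 5.674
Arc 4: start y=0.000, vy=5.674 → t=1.157, apex=1.641, x_land=41.975, impact vy=-5.674
  bounce: vy ← 0.58·5.674 = 3.291

1 5.507 43.103 19.108
2 3.439 14.500 31.040
3 1.994 4.878 37.961
4 1.157 1.641 41.975
final: 41.975 3.291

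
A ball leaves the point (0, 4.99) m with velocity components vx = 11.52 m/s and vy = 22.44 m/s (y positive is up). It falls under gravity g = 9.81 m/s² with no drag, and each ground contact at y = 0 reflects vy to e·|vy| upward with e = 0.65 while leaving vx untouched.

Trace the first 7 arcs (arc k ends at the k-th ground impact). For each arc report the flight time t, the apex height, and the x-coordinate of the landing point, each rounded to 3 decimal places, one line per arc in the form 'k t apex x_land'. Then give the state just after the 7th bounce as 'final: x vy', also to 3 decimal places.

1 4.787 30.655 55.151
2 3.250 12.952 92.591
3 2.112 5.472 116.926
4 1.373 2.312 132.744
5 0.893 0.977 143.026
6 0.580 0.413 149.709
7 0.377 0.174 154.053
final: 154.053 1.202

Arc 1: start y=4.990, vy=22.440 → t=4.787, apex=30.655, x_land=55.151, impact vy=-24.525
  bounce: vy ← 0.65·24.525 = 15.941
Arc 2: start y=0.000, vy=15.941 → t=3.250, apex=12.952, x_land=92.591, impact vy=-15.941
  bounce: vy ← 0.65·15.941 = 10.362
Arc 3: start y=0.000, vy=10.362 → t=2.112, apex=5.472, x_land=116.926, impact vy=-10.362
  bounce: vy ← 0.65·10.362 = 6.735
Arc 4: start y=0.000, vy=6.735 → t=1.373, apex=2.312, x_land=132.744, impact vy=-6.735
  bounce: vy ← 0.65·6.735 = 4.378
Arc 5: start y=0.000, vy=4.378 → t=0.893, apex=0.977, x_land=143.026, impact vy=-4.378
  bounce: vy ← 0.65·4.378 = 2.846
Arc 6: start y=0.000, vy=2.846 → t=0.580, apex=0.413, x_land=149.709, impact vy=-2.846
  bounce: vy ← 0.65·2.846 = 1.850
Arc 7: start y=0.000, vy=1.850 → t=0.377, apex=0.174, x_land=154.053, impact vy=-1.850
  bounce: vy ← 0.65·1.850 = 1.202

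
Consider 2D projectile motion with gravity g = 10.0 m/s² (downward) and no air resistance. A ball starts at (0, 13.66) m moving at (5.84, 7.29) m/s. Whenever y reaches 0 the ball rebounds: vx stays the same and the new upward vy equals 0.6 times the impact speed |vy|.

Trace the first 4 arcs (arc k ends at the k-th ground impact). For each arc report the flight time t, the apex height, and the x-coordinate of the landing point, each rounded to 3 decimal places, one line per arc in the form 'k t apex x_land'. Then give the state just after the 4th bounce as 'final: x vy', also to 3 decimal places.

1 2.535 16.317 14.807
2 2.168 5.874 27.467
3 1.301 2.115 35.063
4 0.780 0.761 39.621
final: 39.621 2.341

Arc 1: start y=13.660, vy=7.290 → t=2.535, apex=16.317, x_land=14.807, impact vy=-18.065
  bounce: vy ← 0.6·18.065 = 10.839
Arc 2: start y=0.000, vy=10.839 → t=2.168, apex=5.874, x_land=27.467, impact vy=-10.839
  bounce: vy ← 0.6·10.839 = 6.503
Arc 3: start y=0.000, vy=6.503 → t=1.301, apex=2.115, x_land=35.063, impact vy=-6.503
  bounce: vy ← 0.6·6.503 = 3.902
Arc 4: start y=0.000, vy=3.902 → t=0.780, apex=0.761, x_land=39.621, impact vy=-3.902
  bounce: vy ← 0.6·3.902 = 2.341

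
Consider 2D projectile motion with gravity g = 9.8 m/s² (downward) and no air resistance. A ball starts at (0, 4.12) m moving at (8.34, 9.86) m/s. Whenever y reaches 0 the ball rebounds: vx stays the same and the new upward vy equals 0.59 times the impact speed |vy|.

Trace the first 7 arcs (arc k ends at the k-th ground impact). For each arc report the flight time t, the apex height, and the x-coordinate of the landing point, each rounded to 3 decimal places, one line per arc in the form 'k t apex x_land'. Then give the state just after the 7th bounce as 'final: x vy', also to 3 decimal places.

Arc 1: start y=4.120, vy=9.860 → t=2.367, apex=9.080, x_land=19.744, impact vy=-13.341
  bounce: vy ← 0.59·13.341 = 7.871
Arc 2: start y=0.000, vy=7.871 → t=1.606, apex=3.161, x_land=33.141, impact vy=-7.871
  bounce: vy ← 0.59·7.871 = 4.644
Arc 3: start y=0.000, vy=4.644 → t=0.948, apex=1.100, x_land=41.045, impact vy=-4.644
  bounce: vy ← 0.59·4.644 = 2.740
Arc 4: start y=0.000, vy=2.740 → t=0.559, apex=0.383, x_land=45.708, impact vy=-2.740
  bounce: vy ← 0.59·2.740 = 1.617
Arc 5: start y=0.000, vy=1.617 → t=0.330, apex=0.133, x_land=48.460, impact vy=-1.617
  bounce: vy ← 0.59·1.617 = 0.954
Arc 6: start y=0.000, vy=0.954 → t=0.195, apex=0.046, x_land=50.083, impact vy=-0.954
  bounce: vy ← 0.59·0.954 = 0.563
Arc 7: start y=0.000, vy=0.563 → t=0.115, apex=0.016, x_land=51.041, impact vy=-0.563
  bounce: vy ← 0.59·0.563 = 0.332

1 2.367 9.080 19.744
2 1.606 3.161 33.141
3 0.948 1.100 41.045
4 0.559 0.383 45.708
5 0.330 0.133 48.460
6 0.195 0.046 50.083
7 0.115 0.016 51.041
final: 51.041 0.332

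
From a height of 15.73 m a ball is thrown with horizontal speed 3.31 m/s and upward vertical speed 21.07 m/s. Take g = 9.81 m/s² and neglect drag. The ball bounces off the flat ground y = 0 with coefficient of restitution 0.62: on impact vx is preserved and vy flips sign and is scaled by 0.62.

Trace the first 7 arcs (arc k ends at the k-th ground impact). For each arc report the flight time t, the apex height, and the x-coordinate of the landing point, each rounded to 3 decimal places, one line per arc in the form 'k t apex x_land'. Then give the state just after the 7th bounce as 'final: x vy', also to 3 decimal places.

1 4.944 38.357 16.365
2 3.468 14.744 27.843
3 2.150 5.668 34.959
4 1.333 2.179 39.371
5 0.826 0.837 42.107
6 0.512 0.322 43.803
7 0.318 0.124 44.854
final: 44.854 0.966

Arc 1: start y=15.730, vy=21.070 → t=4.944, apex=38.357, x_land=16.365, impact vy=-27.433
  bounce: vy ← 0.62·27.433 = 17.008
Arc 2: start y=0.000, vy=17.008 → t=3.468, apex=14.744, x_land=27.843, impact vy=-17.008
  bounce: vy ← 0.62·17.008 = 10.545
Arc 3: start y=0.000, vy=10.545 → t=2.150, apex=5.668, x_land=34.959, impact vy=-10.545
  bounce: vy ← 0.62·10.545 = 6.538
Arc 4: start y=0.000, vy=6.538 → t=1.333, apex=2.179, x_land=39.371, impact vy=-6.538
  bounce: vy ← 0.62·6.538 = 4.054
Arc 5: start y=0.000, vy=4.054 → t=0.826, apex=0.837, x_land=42.107, impact vy=-4.054
  bounce: vy ← 0.62·4.054 = 2.513
Arc 6: start y=0.000, vy=2.513 → t=0.512, apex=0.322, x_land=43.803, impact vy=-2.513
  bounce: vy ← 0.62·2.513 = 1.558
Arc 7: start y=0.000, vy=1.558 → t=0.318, apex=0.124, x_land=44.854, impact vy=-1.558
  bounce: vy ← 0.62·1.558 = 0.966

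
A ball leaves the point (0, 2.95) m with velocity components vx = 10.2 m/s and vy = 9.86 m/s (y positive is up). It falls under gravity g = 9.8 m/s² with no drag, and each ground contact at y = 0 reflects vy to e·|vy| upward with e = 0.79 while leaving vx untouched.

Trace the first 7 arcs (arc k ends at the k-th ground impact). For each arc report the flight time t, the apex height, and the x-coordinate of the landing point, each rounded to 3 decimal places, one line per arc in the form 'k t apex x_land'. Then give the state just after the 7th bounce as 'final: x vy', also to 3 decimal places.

Arc 1: start y=2.950, vy=9.860 → t=2.277, apex=7.910, x_land=23.222, impact vy=-12.451
  bounce: vy ← 0.79·12.451 = 9.837
Arc 2: start y=0.000, vy=9.837 → t=2.007, apex=4.937, x_land=43.699, impact vy=-9.837
  bounce: vy ← 0.79·9.837 = 7.771
Arc 3: start y=0.000, vy=7.771 → t=1.586, apex=3.081, x_land=59.875, impact vy=-7.771
  bounce: vy ← 0.79·7.771 = 6.139
Arc 4: start y=0.000, vy=6.139 → t=1.253, apex=1.923, x_land=72.654, impact vy=-6.139
  bounce: vy ← 0.79·6.139 = 4.850
Arc 5: start y=0.000, vy=4.850 → t=0.990, apex=1.200, x_land=82.750, impact vy=-4.850
  bounce: vy ← 0.79·4.850 = 3.831
Arc 6: start y=0.000, vy=3.831 → t=0.782, apex=0.749, x_land=90.725, impact vy=-3.831
  bounce: vy ← 0.79·3.831 = 3.027
Arc 7: start y=0.000, vy=3.027 → t=0.618, apex=0.467, x_land=97.026, impact vy=-3.027
  bounce: vy ← 0.79·3.027 = 2.391

1 2.277 7.910 23.222
2 2.007 4.937 43.699
3 1.586 3.081 59.875
4 1.253 1.923 72.654
5 0.990 1.200 82.750
6 0.782 0.749 90.725
7 0.618 0.467 97.026
final: 97.026 2.391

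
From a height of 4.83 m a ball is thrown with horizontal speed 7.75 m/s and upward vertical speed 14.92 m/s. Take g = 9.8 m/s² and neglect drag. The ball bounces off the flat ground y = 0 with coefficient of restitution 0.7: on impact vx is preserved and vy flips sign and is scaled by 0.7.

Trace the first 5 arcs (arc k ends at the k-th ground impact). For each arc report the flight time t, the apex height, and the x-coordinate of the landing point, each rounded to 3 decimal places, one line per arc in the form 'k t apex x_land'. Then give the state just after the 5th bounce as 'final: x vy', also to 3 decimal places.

1 3.340 16.187 25.885
2 2.545 7.932 45.606
3 1.781 3.887 59.410
4 1.247 1.904 69.073
5 0.873 0.933 75.838
final: 75.838 2.994

Arc 1: start y=4.830, vy=14.920 → t=3.340, apex=16.187, x_land=25.885, impact vy=-17.812
  bounce: vy ← 0.7·17.812 = 12.469
Arc 2: start y=0.000, vy=12.469 → t=2.545, apex=7.932, x_land=45.606, impact vy=-12.469
  bounce: vy ← 0.7·12.469 = 8.728
Arc 3: start y=0.000, vy=8.728 → t=1.781, apex=3.887, x_land=59.410, impact vy=-8.728
  bounce: vy ← 0.7·8.728 = 6.110
Arc 4: start y=0.000, vy=6.110 → t=1.247, apex=1.904, x_land=69.073, impact vy=-6.110
  bounce: vy ← 0.7·6.110 = 4.277
Arc 5: start y=0.000, vy=4.277 → t=0.873, apex=0.933, x_land=75.838, impact vy=-4.277
  bounce: vy ← 0.7·4.277 = 2.994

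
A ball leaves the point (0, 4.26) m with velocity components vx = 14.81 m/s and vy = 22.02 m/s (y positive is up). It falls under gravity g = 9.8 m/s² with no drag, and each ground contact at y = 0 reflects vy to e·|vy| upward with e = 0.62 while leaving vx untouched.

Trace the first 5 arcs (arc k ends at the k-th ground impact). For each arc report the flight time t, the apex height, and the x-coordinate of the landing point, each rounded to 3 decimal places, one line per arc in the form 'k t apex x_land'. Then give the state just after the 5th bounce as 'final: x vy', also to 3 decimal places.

Arc 1: start y=4.260, vy=22.020 → t=4.680, apex=28.999, x_land=69.306, impact vy=-23.841
  bounce: vy ← 0.62·23.841 = 14.781
Arc 2: start y=0.000, vy=14.781 → t=3.017, apex=11.147, x_land=113.981, impact vy=-14.781
  bounce: vy ← 0.62·14.781 = 9.164
Arc 3: start y=0.000, vy=9.164 → t=1.870, apex=4.285, x_land=141.680, impact vy=-9.164
  bounce: vy ← 0.62·9.164 = 5.682
Arc 4: start y=0.000, vy=5.682 → t=1.160, apex=1.647, x_land=158.853, impact vy=-5.682
  bounce: vy ← 0.62·5.682 = 3.523
Arc 5: start y=0.000, vy=3.523 → t=0.719, apex=0.633, x_land=169.501, impact vy=-3.523
  bounce: vy ← 0.62·3.523 = 2.184

1 4.680 28.999 69.306
2 3.017 11.147 113.981
3 1.870 4.285 141.680
4 1.160 1.647 158.853
5 0.719 0.633 169.501
final: 169.501 2.184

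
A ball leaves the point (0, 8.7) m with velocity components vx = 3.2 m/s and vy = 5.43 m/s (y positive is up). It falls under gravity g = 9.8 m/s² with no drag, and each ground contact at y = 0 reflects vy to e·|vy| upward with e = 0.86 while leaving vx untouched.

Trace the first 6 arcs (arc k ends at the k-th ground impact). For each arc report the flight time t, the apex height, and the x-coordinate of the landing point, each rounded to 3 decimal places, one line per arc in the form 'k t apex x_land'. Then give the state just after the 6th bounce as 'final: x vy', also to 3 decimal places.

1 1.997 10.204 6.391
2 2.482 7.547 14.334
3 2.135 5.582 21.165
4 1.836 4.128 27.039
5 1.579 3.053 32.091
6 1.358 2.258 36.436
final: 36.436 5.722

Arc 1: start y=8.700, vy=5.430 → t=1.997, apex=10.204, x_land=6.391, impact vy=-14.142
  bounce: vy ← 0.86·14.142 = 12.162
Arc 2: start y=0.000, vy=12.162 → t=2.482, apex=7.547, x_land=14.334, impact vy=-12.162
  bounce: vy ← 0.86·12.162 = 10.460
Arc 3: start y=0.000, vy=10.460 → t=2.135, apex=5.582, x_land=21.165, impact vy=-10.460
  bounce: vy ← 0.86·10.460 = 8.995
Arc 4: start y=0.000, vy=8.995 → t=1.836, apex=4.128, x_land=27.039, impact vy=-8.995
  bounce: vy ← 0.86·8.995 = 7.736
Arc 5: start y=0.000, vy=7.736 → t=1.579, apex=3.053, x_land=32.091, impact vy=-7.736
  bounce: vy ← 0.86·7.736 = 6.653
Arc 6: start y=0.000, vy=6.653 → t=1.358, apex=2.258, x_land=36.436, impact vy=-6.653
  bounce: vy ← 0.86·6.653 = 5.722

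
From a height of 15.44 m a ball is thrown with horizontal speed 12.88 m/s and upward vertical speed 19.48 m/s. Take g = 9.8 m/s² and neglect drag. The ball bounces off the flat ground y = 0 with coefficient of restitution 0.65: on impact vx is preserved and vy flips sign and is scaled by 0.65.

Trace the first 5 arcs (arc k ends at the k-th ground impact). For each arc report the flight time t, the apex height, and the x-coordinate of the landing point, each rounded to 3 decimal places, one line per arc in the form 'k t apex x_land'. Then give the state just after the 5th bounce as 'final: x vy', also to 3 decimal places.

Arc 1: start y=15.440, vy=19.480 → t=4.653, apex=34.801, x_land=59.927, impact vy=-26.117
  bounce: vy ← 0.65·26.117 = 16.976
Arc 2: start y=0.000, vy=16.976 → t=3.464, apex=14.703, x_land=104.550, impact vy=-16.976
  bounce: vy ← 0.65·16.976 = 11.034
Arc 3: start y=0.000, vy=11.034 → t=2.252, apex=6.212, x_land=133.555, impact vy=-11.034
  bounce: vy ← 0.65·11.034 = 7.172
Arc 4: start y=0.000, vy=7.172 → t=1.464, apex=2.625, x_land=152.408, impact vy=-7.172
  bounce: vy ← 0.65·7.172 = 4.662
Arc 5: start y=0.000, vy=4.662 → t=0.951, apex=1.109, x_land=164.662, impact vy=-4.662
  bounce: vy ← 0.65·4.662 = 3.030

1 4.653 34.801 59.927
2 3.464 14.703 104.550
3 2.252 6.212 133.555
4 1.464 2.625 152.408
5 0.951 1.109 164.662
final: 164.662 3.030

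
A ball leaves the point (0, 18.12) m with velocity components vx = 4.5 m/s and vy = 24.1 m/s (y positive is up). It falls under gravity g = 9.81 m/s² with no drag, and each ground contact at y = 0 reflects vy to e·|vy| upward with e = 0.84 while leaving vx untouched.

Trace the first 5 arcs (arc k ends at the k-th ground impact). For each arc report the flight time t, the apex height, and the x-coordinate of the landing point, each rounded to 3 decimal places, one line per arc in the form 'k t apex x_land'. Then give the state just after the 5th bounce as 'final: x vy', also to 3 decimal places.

Arc 1: start y=18.120, vy=24.100 → t=5.576, apex=47.723, x_land=25.091, impact vy=-30.599
  bounce: vy ← 0.84·30.599 = 25.704
Arc 2: start y=0.000, vy=25.704 → t=5.240, apex=33.673, x_land=48.673, impact vy=-25.704
  bounce: vy ← 0.84·25.704 = 21.591
Arc 3: start y=0.000, vy=21.591 → t=4.402, apex=23.760, x_land=68.481, impact vy=-21.591
  bounce: vy ← 0.84·21.591 = 18.136
Arc 4: start y=0.000, vy=18.136 → t=3.698, apex=16.765, x_land=85.120, impact vy=-18.136
  bounce: vy ← 0.84·18.136 = 15.235
Arc 5: start y=0.000, vy=15.235 → t=3.106, apex=11.829, x_land=99.096, impact vy=-15.235
  bounce: vy ← 0.84·15.235 = 12.797

1 5.576 47.723 25.091
2 5.240 33.673 48.673
3 4.402 23.760 68.481
4 3.698 16.765 85.120
5 3.106 11.829 99.096
final: 99.096 12.797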